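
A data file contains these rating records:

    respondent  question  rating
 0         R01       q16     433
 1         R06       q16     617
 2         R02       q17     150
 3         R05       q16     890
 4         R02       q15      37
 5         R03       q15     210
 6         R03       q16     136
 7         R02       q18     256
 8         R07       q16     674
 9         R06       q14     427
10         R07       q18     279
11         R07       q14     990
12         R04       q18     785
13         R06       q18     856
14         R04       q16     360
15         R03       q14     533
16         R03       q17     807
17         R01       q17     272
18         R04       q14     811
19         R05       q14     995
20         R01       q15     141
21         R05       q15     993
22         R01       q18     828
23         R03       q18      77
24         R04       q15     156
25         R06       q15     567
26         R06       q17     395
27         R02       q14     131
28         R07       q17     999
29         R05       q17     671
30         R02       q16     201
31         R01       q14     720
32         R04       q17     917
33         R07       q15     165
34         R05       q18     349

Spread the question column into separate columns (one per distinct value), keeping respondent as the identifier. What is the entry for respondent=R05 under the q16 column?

Wide layout: rows indexed by respondent, columns are the 5 distinct question values (q16, q17, q15, q18, q14).
Cell (respondent=R05, question=q16) draws from the long row where respondent=R05 and question=q16, which has rating=890.

890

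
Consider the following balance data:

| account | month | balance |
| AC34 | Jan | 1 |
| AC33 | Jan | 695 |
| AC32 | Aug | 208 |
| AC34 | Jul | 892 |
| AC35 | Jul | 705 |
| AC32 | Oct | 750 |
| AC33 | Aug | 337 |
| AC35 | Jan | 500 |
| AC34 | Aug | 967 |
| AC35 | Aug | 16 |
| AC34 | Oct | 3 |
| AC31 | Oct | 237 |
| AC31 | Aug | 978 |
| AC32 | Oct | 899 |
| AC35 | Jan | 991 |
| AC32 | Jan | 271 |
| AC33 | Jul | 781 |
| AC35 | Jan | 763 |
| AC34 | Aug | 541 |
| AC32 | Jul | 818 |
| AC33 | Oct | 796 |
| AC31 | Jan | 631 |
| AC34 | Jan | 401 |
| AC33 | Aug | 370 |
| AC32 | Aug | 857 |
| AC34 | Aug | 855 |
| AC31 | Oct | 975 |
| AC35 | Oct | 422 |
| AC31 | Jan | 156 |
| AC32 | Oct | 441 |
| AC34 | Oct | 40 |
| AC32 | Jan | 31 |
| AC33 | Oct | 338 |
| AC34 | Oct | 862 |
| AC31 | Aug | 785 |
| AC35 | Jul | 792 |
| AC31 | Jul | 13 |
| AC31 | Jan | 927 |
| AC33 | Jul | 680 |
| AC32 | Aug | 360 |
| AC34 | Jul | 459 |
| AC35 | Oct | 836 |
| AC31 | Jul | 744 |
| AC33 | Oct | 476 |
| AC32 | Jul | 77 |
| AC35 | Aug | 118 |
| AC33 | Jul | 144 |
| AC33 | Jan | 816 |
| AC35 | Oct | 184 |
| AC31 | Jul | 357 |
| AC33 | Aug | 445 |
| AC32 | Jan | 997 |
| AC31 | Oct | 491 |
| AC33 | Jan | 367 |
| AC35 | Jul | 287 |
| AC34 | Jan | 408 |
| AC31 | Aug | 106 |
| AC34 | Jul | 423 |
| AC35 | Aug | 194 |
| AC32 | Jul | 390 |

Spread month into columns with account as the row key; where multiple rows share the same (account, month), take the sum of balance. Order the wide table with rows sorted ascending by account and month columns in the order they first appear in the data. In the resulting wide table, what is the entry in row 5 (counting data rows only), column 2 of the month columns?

328

With rows sorted ascending by account, row 5 is account=AC35. month columns in first-appearance order: Jan, Aug, Jul, Oct; column 2 is Aug.
Long rows with account=AC35, month=Aug: 16 + 118 + 194 = 328.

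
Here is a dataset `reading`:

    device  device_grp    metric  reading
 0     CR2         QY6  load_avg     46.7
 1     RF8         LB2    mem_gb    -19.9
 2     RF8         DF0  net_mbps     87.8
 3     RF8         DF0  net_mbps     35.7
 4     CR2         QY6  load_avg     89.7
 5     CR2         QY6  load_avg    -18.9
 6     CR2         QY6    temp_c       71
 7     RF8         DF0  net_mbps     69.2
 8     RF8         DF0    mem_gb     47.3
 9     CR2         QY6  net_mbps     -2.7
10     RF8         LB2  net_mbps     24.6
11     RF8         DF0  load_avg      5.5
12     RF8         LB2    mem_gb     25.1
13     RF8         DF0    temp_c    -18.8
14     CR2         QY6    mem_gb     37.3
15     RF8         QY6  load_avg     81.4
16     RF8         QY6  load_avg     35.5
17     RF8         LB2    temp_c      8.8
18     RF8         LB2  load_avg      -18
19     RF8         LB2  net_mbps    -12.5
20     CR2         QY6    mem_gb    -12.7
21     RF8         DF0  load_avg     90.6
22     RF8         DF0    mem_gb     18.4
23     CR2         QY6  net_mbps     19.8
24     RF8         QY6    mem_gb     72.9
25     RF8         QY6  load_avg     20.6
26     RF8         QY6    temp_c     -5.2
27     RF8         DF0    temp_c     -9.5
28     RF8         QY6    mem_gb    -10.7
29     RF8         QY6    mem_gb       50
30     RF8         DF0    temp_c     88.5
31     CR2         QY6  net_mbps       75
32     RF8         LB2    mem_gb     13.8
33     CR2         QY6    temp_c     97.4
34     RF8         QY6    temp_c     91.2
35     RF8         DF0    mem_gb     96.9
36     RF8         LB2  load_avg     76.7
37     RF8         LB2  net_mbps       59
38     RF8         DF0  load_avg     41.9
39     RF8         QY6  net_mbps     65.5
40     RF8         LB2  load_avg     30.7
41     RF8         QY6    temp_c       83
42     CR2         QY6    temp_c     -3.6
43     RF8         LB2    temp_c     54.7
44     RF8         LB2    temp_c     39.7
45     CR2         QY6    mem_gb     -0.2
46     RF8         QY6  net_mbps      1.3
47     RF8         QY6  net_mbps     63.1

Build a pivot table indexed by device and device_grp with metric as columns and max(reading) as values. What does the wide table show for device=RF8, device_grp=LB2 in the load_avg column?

76.7

Rows with device=RF8, device_grp=LB2 and metric=load_avg: reading values are -18, 76.7, 30.7.
max(-18, 76.7, 30.7) = 76.7.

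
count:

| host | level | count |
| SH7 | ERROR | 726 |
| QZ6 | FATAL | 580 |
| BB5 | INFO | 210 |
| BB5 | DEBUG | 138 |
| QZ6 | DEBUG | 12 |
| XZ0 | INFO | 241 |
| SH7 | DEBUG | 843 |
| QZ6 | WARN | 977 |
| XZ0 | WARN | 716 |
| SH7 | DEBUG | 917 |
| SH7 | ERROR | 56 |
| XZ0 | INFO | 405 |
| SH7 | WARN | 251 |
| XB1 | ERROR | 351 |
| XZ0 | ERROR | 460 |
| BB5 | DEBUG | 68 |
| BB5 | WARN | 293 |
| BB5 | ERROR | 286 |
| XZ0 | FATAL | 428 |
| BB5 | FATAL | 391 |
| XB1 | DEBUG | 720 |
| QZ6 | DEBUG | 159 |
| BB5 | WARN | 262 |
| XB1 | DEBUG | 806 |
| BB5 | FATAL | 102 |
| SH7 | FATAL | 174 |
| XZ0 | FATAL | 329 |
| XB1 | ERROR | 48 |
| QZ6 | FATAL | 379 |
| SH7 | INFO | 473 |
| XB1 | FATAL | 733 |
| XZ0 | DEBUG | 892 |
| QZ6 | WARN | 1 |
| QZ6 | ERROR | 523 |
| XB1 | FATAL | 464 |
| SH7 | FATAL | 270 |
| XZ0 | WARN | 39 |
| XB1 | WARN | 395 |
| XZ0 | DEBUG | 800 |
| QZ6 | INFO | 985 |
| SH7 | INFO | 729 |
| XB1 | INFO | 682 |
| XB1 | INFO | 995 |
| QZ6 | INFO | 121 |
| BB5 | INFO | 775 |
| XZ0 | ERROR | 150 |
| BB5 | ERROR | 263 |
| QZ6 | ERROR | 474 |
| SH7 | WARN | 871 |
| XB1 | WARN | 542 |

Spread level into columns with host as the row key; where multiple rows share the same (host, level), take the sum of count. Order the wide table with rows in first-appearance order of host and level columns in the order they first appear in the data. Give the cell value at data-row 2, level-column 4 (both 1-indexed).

171

With rows in first-appearance order of host, row 2 is host=QZ6. level columns in first-appearance order: ERROR, FATAL, INFO, DEBUG, WARN; column 4 is DEBUG.
Long rows with host=QZ6, level=DEBUG: 12 + 159 = 171.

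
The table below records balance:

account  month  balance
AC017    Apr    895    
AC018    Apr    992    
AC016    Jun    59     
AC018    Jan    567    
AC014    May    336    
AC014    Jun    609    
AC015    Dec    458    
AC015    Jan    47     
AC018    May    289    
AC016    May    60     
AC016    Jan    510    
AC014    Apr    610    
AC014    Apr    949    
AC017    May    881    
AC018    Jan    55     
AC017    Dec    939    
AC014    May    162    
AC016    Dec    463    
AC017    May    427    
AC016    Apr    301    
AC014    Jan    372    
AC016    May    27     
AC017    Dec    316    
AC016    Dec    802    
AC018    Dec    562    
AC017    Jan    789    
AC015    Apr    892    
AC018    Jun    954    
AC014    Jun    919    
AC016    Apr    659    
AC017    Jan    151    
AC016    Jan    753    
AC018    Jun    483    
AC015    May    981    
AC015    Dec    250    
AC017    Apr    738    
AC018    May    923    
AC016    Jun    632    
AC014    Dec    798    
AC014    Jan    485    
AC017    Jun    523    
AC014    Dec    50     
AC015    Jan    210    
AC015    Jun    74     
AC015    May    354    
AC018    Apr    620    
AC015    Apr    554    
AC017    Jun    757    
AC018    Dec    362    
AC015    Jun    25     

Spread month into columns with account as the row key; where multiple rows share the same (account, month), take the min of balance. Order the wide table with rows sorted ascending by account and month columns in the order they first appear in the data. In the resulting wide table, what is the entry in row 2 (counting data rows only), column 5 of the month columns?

250

With rows sorted ascending by account, row 2 is account=AC015. month columns in first-appearance order: Apr, Jun, Jan, May, Dec; column 5 is Dec.
Long rows with account=AC015, month=Dec: min(458, 250) = 250.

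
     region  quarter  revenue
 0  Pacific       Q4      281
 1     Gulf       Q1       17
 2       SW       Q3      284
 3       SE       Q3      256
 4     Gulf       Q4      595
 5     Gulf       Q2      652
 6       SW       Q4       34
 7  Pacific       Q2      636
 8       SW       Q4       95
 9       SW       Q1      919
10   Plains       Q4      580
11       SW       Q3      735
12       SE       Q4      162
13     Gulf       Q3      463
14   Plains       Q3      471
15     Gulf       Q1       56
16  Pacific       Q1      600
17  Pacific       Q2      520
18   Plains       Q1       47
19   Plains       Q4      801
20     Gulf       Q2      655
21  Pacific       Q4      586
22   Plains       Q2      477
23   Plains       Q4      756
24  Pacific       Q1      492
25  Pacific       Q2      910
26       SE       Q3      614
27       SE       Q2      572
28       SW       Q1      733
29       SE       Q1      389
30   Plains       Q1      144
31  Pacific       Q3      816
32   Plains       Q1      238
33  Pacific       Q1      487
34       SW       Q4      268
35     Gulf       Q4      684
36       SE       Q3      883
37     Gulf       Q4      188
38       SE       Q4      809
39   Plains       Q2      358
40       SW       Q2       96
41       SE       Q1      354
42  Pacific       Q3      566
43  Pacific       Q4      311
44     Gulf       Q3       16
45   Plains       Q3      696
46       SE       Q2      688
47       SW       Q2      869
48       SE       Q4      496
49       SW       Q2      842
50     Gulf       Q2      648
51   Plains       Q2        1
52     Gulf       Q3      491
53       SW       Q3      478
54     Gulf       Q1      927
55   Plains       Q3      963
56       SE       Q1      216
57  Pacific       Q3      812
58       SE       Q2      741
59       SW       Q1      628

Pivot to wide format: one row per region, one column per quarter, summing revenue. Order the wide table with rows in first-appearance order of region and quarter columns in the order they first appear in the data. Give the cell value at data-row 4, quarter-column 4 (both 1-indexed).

With rows in first-appearance order of region, row 4 is region=SE. quarter columns in first-appearance order: Q4, Q1, Q3, Q2; column 4 is Q2.
Long rows with region=SE, quarter=Q2: 572 + 688 + 741 = 2001.

2001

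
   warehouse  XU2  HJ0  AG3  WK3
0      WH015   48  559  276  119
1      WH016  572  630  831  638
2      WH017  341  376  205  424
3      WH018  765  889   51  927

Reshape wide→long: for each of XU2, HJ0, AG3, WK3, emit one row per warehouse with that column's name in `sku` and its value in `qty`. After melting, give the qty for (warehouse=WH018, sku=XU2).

Unpivoting turns each (warehouse, wide-column) pair into one long row.
The wide cell at row WH018, column XU2 holds 765, so the long row (WH018, XU2) has qty=765.

765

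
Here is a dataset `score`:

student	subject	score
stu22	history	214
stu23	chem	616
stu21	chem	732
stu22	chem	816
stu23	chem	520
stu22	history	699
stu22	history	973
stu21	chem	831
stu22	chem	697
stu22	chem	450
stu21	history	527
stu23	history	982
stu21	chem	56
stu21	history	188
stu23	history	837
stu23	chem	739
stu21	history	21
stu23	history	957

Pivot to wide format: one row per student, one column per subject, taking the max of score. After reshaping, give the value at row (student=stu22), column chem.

816

Rows with student=stu22 and subject=chem: score values are 816, 697, 450.
max(816, 697, 450) = 816.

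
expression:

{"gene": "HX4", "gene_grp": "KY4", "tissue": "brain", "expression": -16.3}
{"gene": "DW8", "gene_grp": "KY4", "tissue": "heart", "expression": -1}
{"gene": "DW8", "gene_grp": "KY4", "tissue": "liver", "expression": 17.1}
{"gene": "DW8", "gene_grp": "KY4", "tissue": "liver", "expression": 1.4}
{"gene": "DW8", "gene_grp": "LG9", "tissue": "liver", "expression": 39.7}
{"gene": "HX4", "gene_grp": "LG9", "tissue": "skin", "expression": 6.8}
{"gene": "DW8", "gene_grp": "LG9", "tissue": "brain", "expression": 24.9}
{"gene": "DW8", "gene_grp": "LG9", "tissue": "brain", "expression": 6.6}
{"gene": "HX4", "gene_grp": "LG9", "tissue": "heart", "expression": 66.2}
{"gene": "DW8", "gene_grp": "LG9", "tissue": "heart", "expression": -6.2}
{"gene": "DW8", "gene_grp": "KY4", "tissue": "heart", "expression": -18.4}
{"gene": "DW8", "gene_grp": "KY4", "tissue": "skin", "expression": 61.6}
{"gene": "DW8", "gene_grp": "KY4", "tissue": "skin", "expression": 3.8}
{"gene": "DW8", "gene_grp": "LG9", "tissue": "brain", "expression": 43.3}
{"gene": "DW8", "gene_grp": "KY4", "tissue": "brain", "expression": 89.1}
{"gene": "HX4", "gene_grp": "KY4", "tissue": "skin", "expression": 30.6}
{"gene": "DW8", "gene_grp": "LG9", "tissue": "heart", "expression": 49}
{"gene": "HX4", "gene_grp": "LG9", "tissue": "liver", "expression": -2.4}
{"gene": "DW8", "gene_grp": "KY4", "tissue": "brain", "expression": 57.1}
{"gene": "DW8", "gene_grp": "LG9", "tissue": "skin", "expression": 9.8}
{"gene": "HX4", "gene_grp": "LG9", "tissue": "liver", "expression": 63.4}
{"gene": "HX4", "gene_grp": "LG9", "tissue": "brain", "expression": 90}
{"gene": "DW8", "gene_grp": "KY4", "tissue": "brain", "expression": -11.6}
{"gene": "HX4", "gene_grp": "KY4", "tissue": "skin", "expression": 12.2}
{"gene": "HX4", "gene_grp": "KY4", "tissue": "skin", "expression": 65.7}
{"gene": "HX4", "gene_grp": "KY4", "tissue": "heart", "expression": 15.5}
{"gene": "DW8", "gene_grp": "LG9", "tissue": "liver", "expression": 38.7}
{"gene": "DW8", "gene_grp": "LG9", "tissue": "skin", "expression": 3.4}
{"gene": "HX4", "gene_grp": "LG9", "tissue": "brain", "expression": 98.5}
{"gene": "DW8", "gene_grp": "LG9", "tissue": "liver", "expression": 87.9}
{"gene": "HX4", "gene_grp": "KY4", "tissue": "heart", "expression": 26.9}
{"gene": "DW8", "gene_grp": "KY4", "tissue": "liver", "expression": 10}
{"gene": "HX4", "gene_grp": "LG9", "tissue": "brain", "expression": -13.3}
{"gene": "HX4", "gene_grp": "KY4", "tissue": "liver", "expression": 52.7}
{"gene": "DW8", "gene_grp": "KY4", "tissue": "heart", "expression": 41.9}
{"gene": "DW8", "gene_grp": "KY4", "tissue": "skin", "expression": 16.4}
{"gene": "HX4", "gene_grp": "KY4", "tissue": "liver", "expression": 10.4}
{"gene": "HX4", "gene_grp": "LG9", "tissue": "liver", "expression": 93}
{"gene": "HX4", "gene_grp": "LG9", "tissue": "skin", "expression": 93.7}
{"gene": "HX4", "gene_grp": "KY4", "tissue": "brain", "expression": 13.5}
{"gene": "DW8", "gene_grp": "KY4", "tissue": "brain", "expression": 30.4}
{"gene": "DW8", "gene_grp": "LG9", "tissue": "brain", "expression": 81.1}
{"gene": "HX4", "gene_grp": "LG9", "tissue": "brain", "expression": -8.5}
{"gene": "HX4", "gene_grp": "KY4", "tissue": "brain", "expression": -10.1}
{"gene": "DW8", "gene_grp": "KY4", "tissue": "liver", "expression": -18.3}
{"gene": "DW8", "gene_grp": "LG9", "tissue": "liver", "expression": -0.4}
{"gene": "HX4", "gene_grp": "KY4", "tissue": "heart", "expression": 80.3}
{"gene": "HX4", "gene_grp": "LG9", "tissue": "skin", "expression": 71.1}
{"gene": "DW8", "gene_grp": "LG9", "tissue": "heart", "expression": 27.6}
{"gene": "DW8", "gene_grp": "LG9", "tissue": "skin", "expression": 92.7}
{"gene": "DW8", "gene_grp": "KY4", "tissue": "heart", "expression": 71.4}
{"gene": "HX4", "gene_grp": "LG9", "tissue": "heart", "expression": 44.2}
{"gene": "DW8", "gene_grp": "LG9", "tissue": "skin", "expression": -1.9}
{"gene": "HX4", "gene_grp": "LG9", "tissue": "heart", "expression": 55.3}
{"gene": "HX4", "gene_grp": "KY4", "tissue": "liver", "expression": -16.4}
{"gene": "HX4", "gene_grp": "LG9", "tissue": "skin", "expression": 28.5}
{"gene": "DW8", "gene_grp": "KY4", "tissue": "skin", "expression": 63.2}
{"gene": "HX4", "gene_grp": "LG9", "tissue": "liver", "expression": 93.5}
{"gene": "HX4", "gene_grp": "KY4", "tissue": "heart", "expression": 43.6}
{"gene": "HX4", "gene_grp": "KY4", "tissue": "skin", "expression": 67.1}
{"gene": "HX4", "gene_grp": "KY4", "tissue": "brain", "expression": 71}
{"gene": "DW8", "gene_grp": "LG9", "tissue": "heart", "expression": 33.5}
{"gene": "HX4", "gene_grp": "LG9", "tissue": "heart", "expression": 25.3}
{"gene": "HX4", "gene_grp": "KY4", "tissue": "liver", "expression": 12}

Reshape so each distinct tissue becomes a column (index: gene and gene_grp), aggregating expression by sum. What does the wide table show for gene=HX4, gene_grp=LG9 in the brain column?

166.7

Rows with gene=HX4, gene_grp=LG9 and tissue=brain: expression values are 90, 98.5, -13.3, -8.5.
90 + 98.5 + -13.3 + -8.5 = 166.7.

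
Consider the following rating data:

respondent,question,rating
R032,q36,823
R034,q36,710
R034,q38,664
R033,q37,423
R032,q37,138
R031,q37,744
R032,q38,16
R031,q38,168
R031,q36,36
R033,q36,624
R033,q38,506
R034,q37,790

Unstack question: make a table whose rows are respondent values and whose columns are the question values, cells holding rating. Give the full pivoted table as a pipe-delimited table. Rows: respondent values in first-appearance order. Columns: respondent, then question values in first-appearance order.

Columns: respondent plus the 3 distinct question values (q36, q38, q37).
For example, row R032 column q36 takes rating=823 from the long row (R032, q36).

| respondent | q36 | q38 | q37 |
| R032 | 823 | 16 | 138 |
| R034 | 710 | 664 | 790 |
| R033 | 624 | 506 | 423 |
| R031 | 36 | 168 | 744 |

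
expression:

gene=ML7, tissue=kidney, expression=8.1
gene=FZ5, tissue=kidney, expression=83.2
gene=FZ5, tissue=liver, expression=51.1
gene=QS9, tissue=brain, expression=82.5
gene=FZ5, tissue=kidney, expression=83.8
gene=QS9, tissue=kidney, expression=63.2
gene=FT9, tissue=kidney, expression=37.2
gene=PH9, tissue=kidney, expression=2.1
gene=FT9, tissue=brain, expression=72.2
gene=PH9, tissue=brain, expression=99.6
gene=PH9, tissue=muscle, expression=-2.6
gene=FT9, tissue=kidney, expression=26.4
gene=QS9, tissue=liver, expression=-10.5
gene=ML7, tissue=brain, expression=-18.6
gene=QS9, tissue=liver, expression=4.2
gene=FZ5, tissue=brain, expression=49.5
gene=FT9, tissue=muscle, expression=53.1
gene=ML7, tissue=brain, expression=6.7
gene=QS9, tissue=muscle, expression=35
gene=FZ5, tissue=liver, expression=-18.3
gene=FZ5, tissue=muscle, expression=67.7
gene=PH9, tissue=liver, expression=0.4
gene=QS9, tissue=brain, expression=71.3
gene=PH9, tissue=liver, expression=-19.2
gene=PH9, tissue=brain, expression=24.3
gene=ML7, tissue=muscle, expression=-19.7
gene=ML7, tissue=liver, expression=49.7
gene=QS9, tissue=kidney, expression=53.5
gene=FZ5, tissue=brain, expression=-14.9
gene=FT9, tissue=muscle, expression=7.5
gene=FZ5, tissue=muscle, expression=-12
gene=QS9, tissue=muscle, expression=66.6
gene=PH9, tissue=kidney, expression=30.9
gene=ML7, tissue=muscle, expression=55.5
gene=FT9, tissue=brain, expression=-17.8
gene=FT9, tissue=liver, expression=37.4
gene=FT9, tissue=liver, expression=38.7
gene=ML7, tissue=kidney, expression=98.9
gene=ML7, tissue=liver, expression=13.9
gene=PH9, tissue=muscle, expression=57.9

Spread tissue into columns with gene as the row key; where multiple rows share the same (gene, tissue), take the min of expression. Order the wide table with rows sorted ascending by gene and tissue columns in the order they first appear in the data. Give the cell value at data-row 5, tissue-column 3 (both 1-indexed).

With rows sorted ascending by gene, row 5 is gene=QS9. tissue columns in first-appearance order: kidney, liver, brain, muscle; column 3 is brain.
Long rows with gene=QS9, tissue=brain: min(82.5, 71.3) = 71.3.

71.3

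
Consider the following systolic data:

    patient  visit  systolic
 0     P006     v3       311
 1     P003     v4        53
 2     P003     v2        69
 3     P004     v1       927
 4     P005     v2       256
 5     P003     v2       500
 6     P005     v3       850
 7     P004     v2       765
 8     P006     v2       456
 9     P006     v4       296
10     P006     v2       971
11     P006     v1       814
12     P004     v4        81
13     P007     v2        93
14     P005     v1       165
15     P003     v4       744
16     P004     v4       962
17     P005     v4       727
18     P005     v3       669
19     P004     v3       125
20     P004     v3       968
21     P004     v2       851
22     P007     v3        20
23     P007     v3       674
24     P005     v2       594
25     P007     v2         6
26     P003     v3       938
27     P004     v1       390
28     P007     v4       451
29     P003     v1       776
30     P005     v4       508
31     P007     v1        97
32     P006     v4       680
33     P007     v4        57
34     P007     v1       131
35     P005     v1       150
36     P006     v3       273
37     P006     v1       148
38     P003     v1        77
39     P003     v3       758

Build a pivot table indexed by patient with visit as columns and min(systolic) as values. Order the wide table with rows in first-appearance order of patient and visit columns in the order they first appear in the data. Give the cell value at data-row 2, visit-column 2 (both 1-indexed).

53

With rows in first-appearance order of patient, row 2 is patient=P003. visit columns in first-appearance order: v3, v4, v2, v1; column 2 is v4.
Long rows with patient=P003, visit=v4: min(53, 744) = 53.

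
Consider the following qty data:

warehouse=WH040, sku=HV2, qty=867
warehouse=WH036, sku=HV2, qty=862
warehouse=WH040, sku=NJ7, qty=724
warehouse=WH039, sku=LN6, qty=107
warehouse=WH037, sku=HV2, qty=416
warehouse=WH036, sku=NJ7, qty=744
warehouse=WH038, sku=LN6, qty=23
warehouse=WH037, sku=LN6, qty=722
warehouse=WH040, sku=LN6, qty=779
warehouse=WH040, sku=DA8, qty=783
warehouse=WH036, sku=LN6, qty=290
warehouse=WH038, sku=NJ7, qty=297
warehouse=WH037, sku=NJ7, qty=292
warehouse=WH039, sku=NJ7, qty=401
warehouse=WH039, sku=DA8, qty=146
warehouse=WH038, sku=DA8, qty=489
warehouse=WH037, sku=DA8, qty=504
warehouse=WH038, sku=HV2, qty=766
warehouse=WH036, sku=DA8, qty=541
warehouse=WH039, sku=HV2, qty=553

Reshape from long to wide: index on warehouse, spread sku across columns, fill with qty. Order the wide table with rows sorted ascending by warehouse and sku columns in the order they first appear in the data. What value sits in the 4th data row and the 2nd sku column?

401

With rows sorted ascending by warehouse, row 4 is warehouse=WH039. sku columns in first-appearance order: HV2, NJ7, LN6, DA8; column 2 is NJ7.
Long rows with warehouse=WH039, sku=NJ7: qty = 401.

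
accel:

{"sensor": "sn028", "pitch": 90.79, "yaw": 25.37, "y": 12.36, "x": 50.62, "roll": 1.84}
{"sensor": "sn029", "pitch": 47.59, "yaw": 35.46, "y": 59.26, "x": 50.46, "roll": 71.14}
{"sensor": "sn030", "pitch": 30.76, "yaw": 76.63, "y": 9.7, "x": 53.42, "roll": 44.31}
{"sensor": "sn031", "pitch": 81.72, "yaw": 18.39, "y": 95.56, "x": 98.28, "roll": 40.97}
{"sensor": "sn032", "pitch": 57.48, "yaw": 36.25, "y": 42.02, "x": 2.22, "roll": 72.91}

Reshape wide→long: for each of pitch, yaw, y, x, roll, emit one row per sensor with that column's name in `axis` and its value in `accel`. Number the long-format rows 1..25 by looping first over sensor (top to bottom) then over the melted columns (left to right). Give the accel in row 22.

36.25

25 rows total (5 × 5). Row 22: index ⌊(22-1)/5⌋ = 4 into sensor → sn032; (22-1) mod 5 = 1 into the melted columns → yaw.
So row 22 is (sn032, yaw, 36.25); accel = 36.25.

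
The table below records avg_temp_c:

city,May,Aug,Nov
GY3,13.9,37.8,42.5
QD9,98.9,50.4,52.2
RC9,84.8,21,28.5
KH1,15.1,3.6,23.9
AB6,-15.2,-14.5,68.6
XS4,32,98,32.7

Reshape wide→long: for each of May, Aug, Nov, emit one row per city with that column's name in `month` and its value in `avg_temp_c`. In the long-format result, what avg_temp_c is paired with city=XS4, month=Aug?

98

Unpivoting turns each (city, wide-column) pair into one long row.
The wide cell at row XS4, column Aug holds 98, so the long row (XS4, Aug) has avg_temp_c=98.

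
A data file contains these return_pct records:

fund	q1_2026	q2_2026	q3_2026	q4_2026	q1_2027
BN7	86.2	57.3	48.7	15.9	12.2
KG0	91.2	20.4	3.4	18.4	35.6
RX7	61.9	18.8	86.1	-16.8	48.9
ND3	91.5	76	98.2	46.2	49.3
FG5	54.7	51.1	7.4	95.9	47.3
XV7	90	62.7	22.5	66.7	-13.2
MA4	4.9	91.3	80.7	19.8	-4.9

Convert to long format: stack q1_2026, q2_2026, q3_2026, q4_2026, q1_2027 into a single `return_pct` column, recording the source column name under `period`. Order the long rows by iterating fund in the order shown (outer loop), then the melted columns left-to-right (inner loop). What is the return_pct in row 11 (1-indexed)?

61.9

35 rows total (7 × 5). Row 11: index ⌊(11-1)/5⌋ = 2 into fund → RX7; (11-1) mod 5 = 0 into the melted columns → q1_2026.
So row 11 is (RX7, q1_2026, 61.9); return_pct = 61.9.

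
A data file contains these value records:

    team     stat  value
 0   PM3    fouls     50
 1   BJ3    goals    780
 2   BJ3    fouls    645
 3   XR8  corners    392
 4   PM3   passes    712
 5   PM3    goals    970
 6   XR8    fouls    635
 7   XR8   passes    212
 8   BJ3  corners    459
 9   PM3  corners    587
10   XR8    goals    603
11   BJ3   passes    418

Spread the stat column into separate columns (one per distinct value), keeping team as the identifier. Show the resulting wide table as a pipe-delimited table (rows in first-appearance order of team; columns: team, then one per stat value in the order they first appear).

| team | fouls | goals | corners | passes |
| PM3 | 50 | 970 | 587 | 712 |
| BJ3 | 645 | 780 | 459 | 418 |
| XR8 | 635 | 603 | 392 | 212 |

Columns: team plus the 4 distinct stat values (fouls, goals, corners, passes).
For example, row PM3 column fouls takes value=50 from the long row (PM3, fouls).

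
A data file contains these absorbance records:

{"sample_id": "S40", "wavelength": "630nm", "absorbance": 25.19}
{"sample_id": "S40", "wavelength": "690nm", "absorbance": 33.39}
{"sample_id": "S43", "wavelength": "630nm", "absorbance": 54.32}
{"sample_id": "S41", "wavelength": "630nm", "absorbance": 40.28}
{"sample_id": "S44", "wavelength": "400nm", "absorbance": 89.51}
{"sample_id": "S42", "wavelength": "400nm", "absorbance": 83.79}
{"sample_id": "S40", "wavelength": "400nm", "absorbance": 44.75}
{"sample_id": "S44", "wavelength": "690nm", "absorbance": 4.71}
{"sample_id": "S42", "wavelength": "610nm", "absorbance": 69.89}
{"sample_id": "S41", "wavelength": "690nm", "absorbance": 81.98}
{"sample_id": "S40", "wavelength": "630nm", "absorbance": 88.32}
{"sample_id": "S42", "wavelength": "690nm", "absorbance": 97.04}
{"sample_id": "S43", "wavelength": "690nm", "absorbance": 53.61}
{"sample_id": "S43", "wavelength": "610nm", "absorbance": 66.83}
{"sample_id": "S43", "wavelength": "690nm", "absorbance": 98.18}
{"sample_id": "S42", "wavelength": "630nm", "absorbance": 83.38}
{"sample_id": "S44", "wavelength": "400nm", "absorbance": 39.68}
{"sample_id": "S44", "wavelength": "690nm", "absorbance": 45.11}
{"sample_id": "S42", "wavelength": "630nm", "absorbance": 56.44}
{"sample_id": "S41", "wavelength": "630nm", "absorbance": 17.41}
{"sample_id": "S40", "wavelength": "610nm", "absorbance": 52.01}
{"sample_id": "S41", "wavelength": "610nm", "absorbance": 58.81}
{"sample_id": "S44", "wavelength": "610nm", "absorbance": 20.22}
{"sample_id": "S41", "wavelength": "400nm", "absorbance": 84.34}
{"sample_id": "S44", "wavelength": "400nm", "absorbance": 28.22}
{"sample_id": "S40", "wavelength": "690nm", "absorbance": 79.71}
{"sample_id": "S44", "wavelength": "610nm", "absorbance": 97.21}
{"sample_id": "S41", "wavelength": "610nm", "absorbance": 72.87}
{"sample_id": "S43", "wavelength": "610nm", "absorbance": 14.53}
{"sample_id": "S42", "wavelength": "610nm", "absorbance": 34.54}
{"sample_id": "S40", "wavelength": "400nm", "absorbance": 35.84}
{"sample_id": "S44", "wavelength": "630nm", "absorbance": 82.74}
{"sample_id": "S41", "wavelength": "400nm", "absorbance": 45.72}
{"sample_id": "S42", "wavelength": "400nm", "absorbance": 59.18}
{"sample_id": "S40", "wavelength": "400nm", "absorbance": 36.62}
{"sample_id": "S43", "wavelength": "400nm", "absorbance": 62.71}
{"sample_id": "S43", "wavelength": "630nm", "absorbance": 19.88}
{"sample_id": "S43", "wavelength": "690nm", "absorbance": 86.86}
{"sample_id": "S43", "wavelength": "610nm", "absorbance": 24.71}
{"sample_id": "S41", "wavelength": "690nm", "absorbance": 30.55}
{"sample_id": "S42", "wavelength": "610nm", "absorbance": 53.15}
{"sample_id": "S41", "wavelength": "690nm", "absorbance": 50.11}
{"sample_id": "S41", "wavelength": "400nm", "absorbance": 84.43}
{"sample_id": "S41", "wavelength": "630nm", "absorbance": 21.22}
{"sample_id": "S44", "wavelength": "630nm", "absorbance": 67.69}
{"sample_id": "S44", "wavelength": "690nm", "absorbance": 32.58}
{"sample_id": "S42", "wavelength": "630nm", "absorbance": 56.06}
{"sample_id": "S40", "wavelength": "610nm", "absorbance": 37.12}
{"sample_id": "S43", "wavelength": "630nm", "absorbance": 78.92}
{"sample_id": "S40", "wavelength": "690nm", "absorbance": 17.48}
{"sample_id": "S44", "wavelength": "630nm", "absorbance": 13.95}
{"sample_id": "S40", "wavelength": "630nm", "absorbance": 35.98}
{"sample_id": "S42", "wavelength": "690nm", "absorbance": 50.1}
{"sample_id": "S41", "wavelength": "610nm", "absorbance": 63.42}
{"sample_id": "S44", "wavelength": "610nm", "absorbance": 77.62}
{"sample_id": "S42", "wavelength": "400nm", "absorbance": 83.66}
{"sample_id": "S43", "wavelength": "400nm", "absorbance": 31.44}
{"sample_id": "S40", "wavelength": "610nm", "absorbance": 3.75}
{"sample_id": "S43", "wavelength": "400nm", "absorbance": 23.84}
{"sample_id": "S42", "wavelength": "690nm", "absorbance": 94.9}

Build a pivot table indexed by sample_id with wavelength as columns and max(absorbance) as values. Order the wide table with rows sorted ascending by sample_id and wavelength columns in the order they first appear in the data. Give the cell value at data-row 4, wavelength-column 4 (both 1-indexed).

66.83

With rows sorted ascending by sample_id, row 4 is sample_id=S43. wavelength columns in first-appearance order: 630nm, 690nm, 400nm, 610nm; column 4 is 610nm.
Long rows with sample_id=S43, wavelength=610nm: max(66.83, 14.53, 24.71) = 66.83.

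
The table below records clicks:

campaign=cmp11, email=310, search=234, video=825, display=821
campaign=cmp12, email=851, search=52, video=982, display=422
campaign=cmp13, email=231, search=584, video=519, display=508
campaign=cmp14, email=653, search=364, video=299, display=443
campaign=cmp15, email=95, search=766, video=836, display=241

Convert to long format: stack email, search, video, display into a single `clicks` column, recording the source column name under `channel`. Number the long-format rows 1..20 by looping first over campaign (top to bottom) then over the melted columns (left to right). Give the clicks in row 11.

519

20 rows total (5 × 4). Row 11: index ⌊(11-1)/4⌋ = 2 into campaign → cmp13; (11-1) mod 4 = 2 into the melted columns → video.
So row 11 is (cmp13, video, 519); clicks = 519.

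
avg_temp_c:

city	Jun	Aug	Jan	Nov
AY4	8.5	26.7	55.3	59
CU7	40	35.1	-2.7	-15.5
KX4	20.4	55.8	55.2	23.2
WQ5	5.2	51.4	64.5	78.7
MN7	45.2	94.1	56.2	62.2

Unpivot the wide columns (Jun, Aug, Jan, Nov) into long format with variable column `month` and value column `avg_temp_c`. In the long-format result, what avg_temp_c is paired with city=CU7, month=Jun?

Unpivoting turns each (city, wide-column) pair into one long row.
The wide cell at row CU7, column Jun holds 40, so the long row (CU7, Jun) has avg_temp_c=40.

40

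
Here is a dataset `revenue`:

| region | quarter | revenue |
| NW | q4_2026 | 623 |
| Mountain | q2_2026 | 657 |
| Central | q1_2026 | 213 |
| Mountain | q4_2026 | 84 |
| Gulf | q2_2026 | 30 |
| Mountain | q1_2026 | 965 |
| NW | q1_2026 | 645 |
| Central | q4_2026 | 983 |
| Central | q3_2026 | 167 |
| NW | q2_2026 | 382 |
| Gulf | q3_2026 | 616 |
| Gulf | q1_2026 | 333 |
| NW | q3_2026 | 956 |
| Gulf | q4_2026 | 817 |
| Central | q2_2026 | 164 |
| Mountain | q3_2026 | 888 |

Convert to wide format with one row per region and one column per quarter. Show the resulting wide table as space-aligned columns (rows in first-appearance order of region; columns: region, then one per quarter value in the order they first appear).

Columns: region plus the 4 distinct quarter values (q4_2026, q2_2026, q1_2026, q3_2026).
For example, row NW column q4_2026 takes revenue=623 from the long row (NW, q4_2026).

region    q4_2026  q2_2026  q1_2026  q3_2026
NW        623      382      645      956    
Mountain  84       657      965      888    
Central   983      164      213      167    
Gulf      817      30       333      616    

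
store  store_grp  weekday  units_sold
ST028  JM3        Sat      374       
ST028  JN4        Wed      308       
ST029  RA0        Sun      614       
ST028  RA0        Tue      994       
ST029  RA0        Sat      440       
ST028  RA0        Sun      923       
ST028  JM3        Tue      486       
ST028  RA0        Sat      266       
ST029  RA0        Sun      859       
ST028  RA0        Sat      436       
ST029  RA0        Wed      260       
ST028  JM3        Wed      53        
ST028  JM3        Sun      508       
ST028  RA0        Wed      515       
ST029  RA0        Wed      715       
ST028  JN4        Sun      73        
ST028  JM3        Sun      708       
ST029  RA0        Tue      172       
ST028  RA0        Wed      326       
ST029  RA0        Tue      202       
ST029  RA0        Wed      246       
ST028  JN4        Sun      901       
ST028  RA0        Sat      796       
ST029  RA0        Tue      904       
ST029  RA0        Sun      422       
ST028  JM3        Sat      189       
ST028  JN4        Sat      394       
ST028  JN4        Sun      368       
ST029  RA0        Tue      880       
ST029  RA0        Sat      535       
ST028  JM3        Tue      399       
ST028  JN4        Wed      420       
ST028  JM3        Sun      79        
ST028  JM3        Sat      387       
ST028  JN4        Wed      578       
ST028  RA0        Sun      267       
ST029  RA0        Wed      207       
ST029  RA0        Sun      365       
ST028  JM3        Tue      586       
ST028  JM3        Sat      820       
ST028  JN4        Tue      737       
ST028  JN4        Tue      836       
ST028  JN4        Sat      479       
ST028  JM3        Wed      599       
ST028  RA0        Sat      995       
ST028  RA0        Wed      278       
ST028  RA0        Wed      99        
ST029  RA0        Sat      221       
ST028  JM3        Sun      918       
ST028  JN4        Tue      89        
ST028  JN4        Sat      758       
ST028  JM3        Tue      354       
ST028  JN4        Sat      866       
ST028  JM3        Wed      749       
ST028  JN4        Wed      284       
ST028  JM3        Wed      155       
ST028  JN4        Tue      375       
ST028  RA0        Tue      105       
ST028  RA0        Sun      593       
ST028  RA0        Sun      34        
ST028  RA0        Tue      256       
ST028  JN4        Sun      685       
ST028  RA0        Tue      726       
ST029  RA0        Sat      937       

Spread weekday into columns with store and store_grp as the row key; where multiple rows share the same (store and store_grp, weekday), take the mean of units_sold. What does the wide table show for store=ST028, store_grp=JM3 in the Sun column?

553.25

Rows with store=ST028, store_grp=JM3 and weekday=Sun: units_sold values are 508, 708, 79, 918.
(508 + 708 + 79 + 918) / 4 = 553.25.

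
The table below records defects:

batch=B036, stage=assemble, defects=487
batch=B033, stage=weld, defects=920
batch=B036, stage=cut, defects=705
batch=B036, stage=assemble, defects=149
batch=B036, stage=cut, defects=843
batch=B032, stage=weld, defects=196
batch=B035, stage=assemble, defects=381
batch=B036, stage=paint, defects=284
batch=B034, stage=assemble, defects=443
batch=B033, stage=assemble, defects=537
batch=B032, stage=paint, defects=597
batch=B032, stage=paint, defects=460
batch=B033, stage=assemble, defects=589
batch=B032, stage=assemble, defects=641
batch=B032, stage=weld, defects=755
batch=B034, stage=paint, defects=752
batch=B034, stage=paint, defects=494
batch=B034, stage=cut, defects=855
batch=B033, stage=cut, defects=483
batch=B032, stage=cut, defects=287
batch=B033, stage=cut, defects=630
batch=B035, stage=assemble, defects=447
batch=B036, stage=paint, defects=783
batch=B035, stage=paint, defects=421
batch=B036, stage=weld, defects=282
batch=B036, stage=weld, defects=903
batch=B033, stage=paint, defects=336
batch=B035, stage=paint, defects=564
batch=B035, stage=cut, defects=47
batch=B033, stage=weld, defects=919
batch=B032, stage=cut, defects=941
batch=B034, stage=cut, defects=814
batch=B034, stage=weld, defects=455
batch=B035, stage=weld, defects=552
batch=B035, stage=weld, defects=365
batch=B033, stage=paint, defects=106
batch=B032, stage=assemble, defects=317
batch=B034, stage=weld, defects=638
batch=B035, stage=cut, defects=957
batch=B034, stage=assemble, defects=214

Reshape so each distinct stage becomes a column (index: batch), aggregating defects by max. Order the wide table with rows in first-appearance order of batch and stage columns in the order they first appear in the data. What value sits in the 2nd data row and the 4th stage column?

336

With rows in first-appearance order of batch, row 2 is batch=B033. stage columns in first-appearance order: assemble, weld, cut, paint; column 4 is paint.
Long rows with batch=B033, stage=paint: max(336, 106) = 336.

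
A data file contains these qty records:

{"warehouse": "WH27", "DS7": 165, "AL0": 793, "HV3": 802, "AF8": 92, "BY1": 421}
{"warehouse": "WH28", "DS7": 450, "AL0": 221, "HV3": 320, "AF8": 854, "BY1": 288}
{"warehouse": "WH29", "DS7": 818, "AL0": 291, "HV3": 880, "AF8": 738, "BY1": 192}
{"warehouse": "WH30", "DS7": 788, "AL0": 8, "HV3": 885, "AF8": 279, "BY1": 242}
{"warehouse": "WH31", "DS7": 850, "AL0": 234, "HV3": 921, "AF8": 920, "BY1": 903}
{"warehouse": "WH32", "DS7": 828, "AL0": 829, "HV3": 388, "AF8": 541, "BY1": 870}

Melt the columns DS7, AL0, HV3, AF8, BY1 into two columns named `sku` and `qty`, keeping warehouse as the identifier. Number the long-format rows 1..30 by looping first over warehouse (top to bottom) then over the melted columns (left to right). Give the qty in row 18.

30 rows total (6 × 5). Row 18: index ⌊(18-1)/5⌋ = 3 into warehouse → WH30; (18-1) mod 5 = 2 into the melted columns → HV3.
So row 18 is (WH30, HV3, 885); qty = 885.

885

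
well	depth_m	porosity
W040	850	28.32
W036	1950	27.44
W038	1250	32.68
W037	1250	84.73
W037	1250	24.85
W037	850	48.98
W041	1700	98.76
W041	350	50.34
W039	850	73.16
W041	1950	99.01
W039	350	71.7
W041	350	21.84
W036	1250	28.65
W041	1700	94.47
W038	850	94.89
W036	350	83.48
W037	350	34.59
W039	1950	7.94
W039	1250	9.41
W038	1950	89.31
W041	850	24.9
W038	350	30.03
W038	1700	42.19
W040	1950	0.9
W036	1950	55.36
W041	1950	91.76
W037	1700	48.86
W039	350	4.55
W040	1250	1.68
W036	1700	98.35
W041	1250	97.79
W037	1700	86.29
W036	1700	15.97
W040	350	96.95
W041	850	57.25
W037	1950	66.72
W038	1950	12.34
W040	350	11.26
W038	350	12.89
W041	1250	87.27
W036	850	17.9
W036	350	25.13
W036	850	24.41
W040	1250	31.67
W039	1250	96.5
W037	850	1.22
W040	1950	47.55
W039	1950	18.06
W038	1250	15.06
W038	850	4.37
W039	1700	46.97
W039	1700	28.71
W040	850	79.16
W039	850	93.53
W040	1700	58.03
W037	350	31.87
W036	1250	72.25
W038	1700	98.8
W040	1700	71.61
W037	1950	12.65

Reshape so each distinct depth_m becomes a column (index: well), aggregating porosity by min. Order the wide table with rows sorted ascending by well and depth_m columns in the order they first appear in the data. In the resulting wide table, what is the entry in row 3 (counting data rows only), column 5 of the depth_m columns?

12.89

With rows sorted ascending by well, row 3 is well=W038. depth_m columns in first-appearance order: 850, 1950, 1250, 1700, 350; column 5 is 350.
Long rows with well=W038, depth_m=350: min(30.03, 12.89) = 12.89.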